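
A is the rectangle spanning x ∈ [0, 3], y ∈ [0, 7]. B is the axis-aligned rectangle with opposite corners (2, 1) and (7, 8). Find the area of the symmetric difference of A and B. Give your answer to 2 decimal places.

|A∩B|: x∈[2,3], y∈[1,7] → 1·6 = 6.
|A △ B| = |A| + |B| − 2·|A∩B| = 21 + 35 − 12 = 44.00.

44.00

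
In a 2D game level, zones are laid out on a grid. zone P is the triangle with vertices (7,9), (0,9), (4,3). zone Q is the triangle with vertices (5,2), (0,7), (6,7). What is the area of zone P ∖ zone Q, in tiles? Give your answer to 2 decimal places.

11.67

|zone P| = 21, |zone P∩zone Q| = 9.3333.
|zone P ∖ zone Q| = |zone P| − |zone P∩zone Q| = 21 − 9.3333 = 11.67.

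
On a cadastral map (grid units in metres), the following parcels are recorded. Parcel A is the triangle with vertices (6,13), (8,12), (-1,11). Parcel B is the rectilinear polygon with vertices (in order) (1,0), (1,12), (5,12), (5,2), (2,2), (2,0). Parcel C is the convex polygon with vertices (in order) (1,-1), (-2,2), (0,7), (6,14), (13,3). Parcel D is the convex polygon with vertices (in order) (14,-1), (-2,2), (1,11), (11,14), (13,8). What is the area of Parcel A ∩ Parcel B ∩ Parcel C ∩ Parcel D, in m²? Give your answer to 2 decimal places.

The intersection is the polygon with vertices (5,11.667), (3.895,11.544), (4.269,11.981), (4.333,12), (5,12).
By the shoelace formula its area is 0.35.

0.35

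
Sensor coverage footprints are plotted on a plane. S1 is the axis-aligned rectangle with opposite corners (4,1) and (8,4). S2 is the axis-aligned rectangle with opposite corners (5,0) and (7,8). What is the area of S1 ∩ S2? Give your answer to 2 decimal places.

6.00

|S1∩S2|: x∈[5,7], y∈[1,4] → 2·3 = 6.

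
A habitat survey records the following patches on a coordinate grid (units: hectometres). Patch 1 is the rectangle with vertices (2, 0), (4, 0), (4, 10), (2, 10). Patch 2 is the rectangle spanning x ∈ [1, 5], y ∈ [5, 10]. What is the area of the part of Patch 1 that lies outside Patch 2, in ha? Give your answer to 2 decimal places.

|Patch 1∩Patch 2|: x∈[2,4], y∈[5,10] → 2·5 = 10.
|Patch 1| = 20.
|Patch 1 ∖ Patch 2| = |Patch 1| − |Patch 1∩Patch 2| = 20 − 10 = 10.00.

10.00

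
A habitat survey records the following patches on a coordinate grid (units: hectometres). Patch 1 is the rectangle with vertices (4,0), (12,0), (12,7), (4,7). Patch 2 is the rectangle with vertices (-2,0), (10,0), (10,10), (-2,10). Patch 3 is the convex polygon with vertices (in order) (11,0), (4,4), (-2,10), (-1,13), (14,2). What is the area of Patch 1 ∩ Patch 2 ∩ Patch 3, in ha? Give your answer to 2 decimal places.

25.37

The intersection is the polygon with vertices (7.182,7), (10,4.933), (10,0.571), (4,4), (4,7).
By the shoelace formula its area is 25.37.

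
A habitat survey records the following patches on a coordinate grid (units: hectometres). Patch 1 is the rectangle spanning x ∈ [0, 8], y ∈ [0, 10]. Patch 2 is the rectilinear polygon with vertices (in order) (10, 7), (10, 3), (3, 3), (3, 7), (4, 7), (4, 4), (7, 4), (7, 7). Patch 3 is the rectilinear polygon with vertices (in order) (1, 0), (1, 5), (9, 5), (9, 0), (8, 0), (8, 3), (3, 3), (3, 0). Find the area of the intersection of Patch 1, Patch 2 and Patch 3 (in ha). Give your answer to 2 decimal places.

7.00

The intersection is the polygon with vertices (3,3), (3,5), (4,5), (4,4), (7,4), (7,5), (8,5), (8,3).
By the shoelace formula its area is 7.00.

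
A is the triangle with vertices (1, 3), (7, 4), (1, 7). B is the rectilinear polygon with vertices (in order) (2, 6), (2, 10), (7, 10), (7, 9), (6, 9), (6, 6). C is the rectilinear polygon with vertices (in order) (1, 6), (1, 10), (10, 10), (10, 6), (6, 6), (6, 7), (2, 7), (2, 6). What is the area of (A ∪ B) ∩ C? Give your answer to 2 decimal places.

|A ∪ B| = 28.75.
|(A ∪ B) ∩ C| = 13.75.

13.75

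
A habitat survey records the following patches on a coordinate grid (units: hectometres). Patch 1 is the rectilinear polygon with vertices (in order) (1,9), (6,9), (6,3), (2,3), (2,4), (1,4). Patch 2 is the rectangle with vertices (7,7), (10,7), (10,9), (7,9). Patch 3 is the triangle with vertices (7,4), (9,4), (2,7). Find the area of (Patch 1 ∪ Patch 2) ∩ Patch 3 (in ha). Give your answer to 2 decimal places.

1.37

The region (Patch 1 ∪ Patch 2) ∩ Patch 3 is the polygon with vertices (6,4.6), (2,7), (6,5.286).
By the shoelace formula its area is 1.37.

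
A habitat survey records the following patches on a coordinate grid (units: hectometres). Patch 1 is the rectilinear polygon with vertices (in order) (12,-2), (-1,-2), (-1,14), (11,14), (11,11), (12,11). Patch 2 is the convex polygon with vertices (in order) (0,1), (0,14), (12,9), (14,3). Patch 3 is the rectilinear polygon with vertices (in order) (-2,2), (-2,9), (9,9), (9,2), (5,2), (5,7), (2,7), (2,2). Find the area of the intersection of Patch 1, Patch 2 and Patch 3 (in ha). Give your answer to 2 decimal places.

47.71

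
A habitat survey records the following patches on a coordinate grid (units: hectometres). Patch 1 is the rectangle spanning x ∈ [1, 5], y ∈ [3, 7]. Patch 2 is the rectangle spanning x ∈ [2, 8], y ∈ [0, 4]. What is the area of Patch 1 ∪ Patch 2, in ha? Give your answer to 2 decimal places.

By inclusion–exclusion:
Individual areas: |Patch 1| = 16, |Patch 2| = 24.
|Patch 1∩Patch 2|: x∈[2,5], y∈[3,4] → 3·1 = 3.
|Patch 1 ∪ Patch 2| = 40 − 3 = 37.00.

37.00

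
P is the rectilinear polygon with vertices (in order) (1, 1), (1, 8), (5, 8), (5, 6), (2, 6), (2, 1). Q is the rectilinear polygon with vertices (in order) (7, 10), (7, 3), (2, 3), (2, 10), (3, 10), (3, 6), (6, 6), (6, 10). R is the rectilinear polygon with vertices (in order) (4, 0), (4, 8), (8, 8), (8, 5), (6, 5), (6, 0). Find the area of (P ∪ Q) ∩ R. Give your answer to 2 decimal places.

11.00

|P ∪ Q| = 34.
|(P ∪ Q) ∩ R| = 11.00.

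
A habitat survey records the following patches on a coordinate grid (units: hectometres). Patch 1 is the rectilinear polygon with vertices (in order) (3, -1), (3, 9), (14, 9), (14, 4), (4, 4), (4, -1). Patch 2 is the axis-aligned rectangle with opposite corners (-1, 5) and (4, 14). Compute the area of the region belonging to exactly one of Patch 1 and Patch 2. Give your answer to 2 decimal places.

97.00

|Patch 1| = 60, |Patch 2| = 45, |Patch 1∩Patch 2| = 4.
|Patch 1 △ Patch 2| = |Patch 1| + |Patch 2| − 2·|Patch 1∩Patch 2| = 60 + 45 − 8 = 97.00.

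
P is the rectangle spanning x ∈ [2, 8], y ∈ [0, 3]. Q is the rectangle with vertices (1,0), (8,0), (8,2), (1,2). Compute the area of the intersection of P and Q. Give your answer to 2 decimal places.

12.00

|P∩Q|: x∈[2,8], y∈[0,2] → 6·2 = 12.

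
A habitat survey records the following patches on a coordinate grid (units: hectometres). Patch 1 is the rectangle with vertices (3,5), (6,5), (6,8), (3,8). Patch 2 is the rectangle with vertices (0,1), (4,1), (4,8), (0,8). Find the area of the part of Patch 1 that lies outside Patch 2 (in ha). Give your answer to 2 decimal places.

6.00

|Patch 1∩Patch 2|: x∈[3,4], y∈[5,8] → 1·3 = 3.
|Patch 1| = 9.
|Patch 1 ∖ Patch 2| = |Patch 1| − |Patch 1∩Patch 2| = 9 − 3 = 6.00.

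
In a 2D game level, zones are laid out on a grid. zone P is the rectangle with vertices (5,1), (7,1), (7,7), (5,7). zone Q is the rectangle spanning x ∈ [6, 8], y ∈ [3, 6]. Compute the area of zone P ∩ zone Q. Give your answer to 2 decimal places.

|zone P∩zone Q|: x∈[6,7], y∈[3,6] → 1·3 = 3.

3.00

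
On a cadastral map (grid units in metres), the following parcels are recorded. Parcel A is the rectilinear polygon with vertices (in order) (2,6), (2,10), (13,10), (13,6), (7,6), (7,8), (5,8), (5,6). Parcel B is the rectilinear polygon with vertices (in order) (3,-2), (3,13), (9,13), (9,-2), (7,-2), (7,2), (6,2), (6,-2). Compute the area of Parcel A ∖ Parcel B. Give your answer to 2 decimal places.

|Parcel A| = 40, |Parcel A∩Parcel B| = 20.
|Parcel A ∖ Parcel B| = |Parcel A| − |Parcel A∩Parcel B| = 40 − 20 = 20.00.

20.00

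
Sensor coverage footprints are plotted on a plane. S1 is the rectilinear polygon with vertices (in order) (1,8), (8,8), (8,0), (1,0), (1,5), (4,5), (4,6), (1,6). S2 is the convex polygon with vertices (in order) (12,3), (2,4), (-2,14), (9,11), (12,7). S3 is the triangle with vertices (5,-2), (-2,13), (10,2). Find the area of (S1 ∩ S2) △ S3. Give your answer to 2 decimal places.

44.88

|S1 ∩ S2| = 25.95.
|(S1 ∩ S2) ∩ S3| = 16.2853.
|(S1 ∩ S2) △ S3| = 25.95 + 51.5 − 32.5707 = 44.88.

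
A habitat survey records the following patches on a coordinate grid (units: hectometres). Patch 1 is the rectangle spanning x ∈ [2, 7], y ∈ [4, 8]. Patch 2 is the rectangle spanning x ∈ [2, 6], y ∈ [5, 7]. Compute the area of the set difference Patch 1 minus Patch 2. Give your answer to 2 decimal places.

|Patch 1∩Patch 2|: x∈[2,6], y∈[5,7] → 4·2 = 8.
|Patch 1| = 20.
|Patch 1 ∖ Patch 2| = |Patch 1| − |Patch 1∩Patch 2| = 20 − 8 = 12.00.

12.00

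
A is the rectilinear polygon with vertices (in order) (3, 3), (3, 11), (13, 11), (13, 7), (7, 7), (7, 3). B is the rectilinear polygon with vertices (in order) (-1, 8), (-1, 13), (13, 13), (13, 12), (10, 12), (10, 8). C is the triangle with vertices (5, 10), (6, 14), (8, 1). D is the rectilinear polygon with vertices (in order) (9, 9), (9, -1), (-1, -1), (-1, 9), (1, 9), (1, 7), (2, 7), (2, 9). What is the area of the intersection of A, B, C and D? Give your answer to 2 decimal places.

The intersection is the polygon with vertices (6.923,8), (5.667,8), (5.333,9), (6.769,9).
By the shoelace formula its area is 1.35.

1.35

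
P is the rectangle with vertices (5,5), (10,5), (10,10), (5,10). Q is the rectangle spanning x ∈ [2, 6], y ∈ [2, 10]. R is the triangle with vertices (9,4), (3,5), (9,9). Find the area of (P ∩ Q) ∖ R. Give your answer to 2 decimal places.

|P ∩ Q| = 5.
|(P ∩ Q) ∩ R| = 1.6667.
|(P ∩ Q) ∖ R| = 5 − 1.6667 = 3.33.

3.33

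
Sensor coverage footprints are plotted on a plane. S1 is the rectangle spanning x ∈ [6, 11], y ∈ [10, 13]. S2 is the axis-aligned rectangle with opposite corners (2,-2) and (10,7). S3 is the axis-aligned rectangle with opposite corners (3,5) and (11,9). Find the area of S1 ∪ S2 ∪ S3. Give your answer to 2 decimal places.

By inclusion–exclusion:
Individual areas: |S1| = 15, |S2| = 72, |S3| = 32.
|S1∩S2| = 0 (no overlap).
|S1∩S3| = 0 (no overlap).
|S2∩S3|: x∈[3,10], y∈[5,7] → 7·2 = 14.
|S1∩S2∩S3| = 0.
|S1 ∪ S2 ∪ S3| = 119 − 14 + 0 = 105.00.

105.00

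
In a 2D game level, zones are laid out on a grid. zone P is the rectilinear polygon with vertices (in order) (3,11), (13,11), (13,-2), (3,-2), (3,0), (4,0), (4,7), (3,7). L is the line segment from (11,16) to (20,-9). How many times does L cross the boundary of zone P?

The segment meets the boundary at (13,10.444), (12.8,11).

2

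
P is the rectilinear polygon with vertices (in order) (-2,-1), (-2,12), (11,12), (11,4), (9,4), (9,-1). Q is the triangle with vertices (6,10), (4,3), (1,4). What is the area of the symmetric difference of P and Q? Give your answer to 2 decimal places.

|P| = 159, |Q| = 11.5, |P∩Q| = 11.5.
|P △ Q| = |P| + |Q| − 2·|P∩Q| = 159 + 11.5 − 23 = 147.50.

147.50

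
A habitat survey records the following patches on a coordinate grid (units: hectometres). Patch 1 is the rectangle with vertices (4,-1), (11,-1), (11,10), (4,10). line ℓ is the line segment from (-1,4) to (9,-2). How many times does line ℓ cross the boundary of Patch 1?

2

The segment meets the boundary at (7.333,-1), (4,1).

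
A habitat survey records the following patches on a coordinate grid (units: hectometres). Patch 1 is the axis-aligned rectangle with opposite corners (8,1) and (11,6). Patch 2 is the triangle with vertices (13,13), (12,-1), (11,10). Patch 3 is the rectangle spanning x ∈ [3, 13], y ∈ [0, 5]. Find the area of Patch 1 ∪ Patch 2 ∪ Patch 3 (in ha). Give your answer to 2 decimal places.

62.66

By inclusion–exclusion:
Individual areas: |Patch 1| = 15, |Patch 2| = 12.5, |Patch 3| = 50.
|Patch 1∩Patch 2| = 0.
|Patch 1∩Patch 3|: x∈[8,11], y∈[1,5] → 3·4 = 12.
|Patch 2∩Patch 3| = 2.8409.
|Patch 1∩Patch 2∩Patch 3| = 0.
|Patch 1 ∪ Patch 2 ∪ Patch 3| = 77.5 − 14.8409 + 0 = 62.66.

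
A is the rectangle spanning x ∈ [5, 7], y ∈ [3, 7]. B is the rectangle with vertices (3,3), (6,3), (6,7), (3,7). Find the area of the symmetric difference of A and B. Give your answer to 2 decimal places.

12.00

|A∩B|: x∈[5,6], y∈[3,7] → 1·4 = 4.
|A △ B| = |A| + |B| − 2·|A∩B| = 8 + 12 − 8 = 12.00.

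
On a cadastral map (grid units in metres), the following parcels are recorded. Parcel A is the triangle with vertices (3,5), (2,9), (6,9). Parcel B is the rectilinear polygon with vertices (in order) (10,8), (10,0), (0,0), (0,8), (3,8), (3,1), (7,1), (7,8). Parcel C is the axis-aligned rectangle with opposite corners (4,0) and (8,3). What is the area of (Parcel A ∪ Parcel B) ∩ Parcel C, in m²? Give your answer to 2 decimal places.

6.00

The region (Parcel A ∪ Parcel B) ∩ Parcel C is the polygon with vertices (7,1), (7,3), (8,3), (8,0), (4,0), (4,1).
By the shoelace formula its area is 6.00.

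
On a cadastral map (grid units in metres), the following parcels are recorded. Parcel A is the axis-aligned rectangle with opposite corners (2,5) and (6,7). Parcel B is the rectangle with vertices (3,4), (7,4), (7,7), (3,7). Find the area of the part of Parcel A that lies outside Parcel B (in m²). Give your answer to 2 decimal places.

2.00

|Parcel A∩Parcel B|: x∈[3,6], y∈[5,7] → 3·2 = 6.
|Parcel A| = 8.
|Parcel A ∖ Parcel B| = |Parcel A| − |Parcel A∩Parcel B| = 8 − 6 = 2.00.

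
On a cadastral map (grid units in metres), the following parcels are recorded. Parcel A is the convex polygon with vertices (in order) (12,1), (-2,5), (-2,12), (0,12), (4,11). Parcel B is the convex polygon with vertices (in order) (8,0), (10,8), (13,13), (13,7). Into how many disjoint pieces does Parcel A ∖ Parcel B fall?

2

Parcel A ∖ Parcel B splits into 2 disjoint pieces (area 2.2838, area 71.1786).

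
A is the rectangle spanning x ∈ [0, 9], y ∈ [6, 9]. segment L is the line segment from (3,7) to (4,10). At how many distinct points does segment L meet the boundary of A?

The segment meets the boundary at (3.667,9).

1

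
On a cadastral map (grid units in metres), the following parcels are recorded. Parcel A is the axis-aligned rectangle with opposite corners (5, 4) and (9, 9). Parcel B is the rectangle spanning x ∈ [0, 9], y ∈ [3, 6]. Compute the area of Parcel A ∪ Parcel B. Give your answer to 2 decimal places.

39.00

By inclusion–exclusion:
Individual areas: |Parcel A| = 20, |Parcel B| = 27.
|Parcel A∩Parcel B|: x∈[5,9], y∈[4,6] → 4·2 = 8.
|Parcel A ∪ Parcel B| = 47 − 8 = 39.00.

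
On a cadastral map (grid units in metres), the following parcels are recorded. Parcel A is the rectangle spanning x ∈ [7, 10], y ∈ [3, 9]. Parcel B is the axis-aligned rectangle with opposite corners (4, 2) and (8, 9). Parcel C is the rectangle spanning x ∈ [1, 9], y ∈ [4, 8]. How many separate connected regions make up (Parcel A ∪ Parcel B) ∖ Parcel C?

1

(Parcel A ∪ Parcel B) ∖ Parcel C is a single connected region.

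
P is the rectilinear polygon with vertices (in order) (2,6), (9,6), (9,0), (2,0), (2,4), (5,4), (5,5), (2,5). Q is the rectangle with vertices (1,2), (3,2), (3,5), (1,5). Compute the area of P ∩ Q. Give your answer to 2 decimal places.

2.00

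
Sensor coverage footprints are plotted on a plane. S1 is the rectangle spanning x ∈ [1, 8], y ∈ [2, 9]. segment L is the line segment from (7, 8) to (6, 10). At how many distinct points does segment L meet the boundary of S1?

1

The segment meets the boundary at (6.5,9).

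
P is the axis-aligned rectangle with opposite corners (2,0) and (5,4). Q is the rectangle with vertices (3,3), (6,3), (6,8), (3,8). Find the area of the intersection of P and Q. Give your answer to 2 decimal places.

|P∩Q|: x∈[3,5], y∈[3,4] → 2·1 = 2.

2.00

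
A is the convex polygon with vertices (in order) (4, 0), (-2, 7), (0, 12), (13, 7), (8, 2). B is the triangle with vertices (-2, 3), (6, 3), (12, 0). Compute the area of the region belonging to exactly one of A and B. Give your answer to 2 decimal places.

92.49

|A| = 95, |B| = 12, |A∩B| = 7.2571.
|A △ B| = |A| + |B| − 2·|A∩B| = 95 + 12 − 14.5143 = 92.49.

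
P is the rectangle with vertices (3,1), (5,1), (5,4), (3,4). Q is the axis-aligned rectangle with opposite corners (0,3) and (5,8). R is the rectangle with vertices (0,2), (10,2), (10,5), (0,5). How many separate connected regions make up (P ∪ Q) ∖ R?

(P ∪ Q) ∖ R splits into 2 disjoint pieces (area 2, area 15).

2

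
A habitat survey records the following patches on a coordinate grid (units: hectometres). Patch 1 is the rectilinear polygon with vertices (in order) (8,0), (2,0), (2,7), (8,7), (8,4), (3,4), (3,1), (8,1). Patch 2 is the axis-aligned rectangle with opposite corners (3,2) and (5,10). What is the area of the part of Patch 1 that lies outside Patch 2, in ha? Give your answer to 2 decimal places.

|Patch 1| = 27, |Patch 1∩Patch 2| = 6.
|Patch 1 ∖ Patch 2| = |Patch 1| − |Patch 1∩Patch 2| = 27 − 6 = 21.00.

21.00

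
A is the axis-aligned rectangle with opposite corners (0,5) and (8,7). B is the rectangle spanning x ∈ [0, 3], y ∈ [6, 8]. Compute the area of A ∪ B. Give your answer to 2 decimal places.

By inclusion–exclusion:
Individual areas: |A| = 16, |B| = 6.
|A∩B|: x∈[0,3], y∈[6,7] → 3·1 = 3.
|A ∪ B| = 22 − 3 = 19.00.

19.00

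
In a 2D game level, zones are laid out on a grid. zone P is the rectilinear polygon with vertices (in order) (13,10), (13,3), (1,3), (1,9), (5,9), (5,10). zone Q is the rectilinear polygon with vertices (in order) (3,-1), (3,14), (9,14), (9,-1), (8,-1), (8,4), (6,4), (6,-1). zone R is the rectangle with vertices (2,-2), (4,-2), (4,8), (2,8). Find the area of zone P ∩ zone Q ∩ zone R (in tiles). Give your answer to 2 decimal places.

The intersection is the polygon with vertices (3,3), (3,8), (4,8), (4,3).
By the shoelace formula its area is 5.00.

5.00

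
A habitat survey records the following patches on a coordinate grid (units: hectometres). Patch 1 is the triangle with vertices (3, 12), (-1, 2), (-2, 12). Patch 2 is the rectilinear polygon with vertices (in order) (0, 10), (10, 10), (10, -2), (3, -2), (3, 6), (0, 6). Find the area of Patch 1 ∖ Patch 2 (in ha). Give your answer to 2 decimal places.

|Patch 1| = 25, |Patch 1∩Patch 2| = 5.6.
|Patch 1 ∖ Patch 2| = |Patch 1| − |Patch 1∩Patch 2| = 25 − 5.6 = 19.40.

19.40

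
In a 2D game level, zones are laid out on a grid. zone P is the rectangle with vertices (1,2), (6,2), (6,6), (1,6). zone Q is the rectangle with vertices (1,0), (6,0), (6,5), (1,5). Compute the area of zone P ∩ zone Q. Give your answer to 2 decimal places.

|zone P∩zone Q|: x∈[1,6], y∈[2,5] → 5·3 = 15.

15.00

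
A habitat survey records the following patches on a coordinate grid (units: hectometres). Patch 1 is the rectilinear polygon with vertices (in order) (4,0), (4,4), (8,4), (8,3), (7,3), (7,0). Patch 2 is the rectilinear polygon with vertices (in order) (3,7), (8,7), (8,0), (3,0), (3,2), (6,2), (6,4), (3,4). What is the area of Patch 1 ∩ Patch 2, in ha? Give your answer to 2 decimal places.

9.00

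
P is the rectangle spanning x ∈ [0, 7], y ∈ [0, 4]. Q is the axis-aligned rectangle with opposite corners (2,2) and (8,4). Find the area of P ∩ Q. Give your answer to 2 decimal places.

10.00

|P∩Q|: x∈[2,7], y∈[2,4] → 5·2 = 10.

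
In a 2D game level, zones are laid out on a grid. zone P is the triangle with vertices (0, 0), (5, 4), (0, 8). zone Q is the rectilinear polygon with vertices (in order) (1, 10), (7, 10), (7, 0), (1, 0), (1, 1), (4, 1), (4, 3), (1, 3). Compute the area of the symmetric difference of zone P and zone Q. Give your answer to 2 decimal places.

54.40

|zone P| = 20, |zone Q| = 54, |zone P∩zone Q| = 9.8.
|zone P △ zone Q| = |zone P| + |zone Q| − 2·|zone P∩zone Q| = 20 + 54 − 19.6 = 54.40.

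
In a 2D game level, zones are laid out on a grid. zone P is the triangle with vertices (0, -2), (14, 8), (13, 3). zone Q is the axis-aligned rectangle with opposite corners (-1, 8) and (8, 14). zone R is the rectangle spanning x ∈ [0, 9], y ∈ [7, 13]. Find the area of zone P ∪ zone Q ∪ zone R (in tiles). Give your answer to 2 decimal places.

By inclusion–exclusion:
Individual areas: |zone P| = 30, |zone Q| = 54, |zone R| = 54.
|zone P∩zone Q| = 0.
|zone P∩zone R| = 0.
|zone Q∩zone R|: x∈[0,8], y∈[8,13] → 8·5 = 40.
|zone P∩zone Q∩zone R| = 0.
|zone P ∪ zone Q ∪ zone R| = 138 − 40 + 0 = 98.00.

98.00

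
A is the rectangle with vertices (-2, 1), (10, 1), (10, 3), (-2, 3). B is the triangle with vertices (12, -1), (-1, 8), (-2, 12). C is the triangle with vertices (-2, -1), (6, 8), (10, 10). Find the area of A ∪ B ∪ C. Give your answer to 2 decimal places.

By inclusion–exclusion:
Individual areas: |A| = 24, |B| = 21.5, |C| = 10.
|A∩B| = 2.2051.
|A∩C| = 1.2121.
|B∩C| = 1.2991.
|A∩B∩C| = 0.
|A ∪ B ∪ C| = 55.5 − 4.7164 + 0 = 50.78.

50.78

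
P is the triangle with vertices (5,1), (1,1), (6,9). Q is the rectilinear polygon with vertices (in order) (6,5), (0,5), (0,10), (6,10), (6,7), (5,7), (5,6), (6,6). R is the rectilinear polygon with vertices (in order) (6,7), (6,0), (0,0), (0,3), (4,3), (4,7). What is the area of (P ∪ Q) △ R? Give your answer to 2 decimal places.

|P ∪ Q| = 41.6875.
|(P ∪ Q) ∩ R| = 13.4375.
|(P ∪ Q) △ R| = 41.6875 + 26 − 26.875 = 40.81.

40.81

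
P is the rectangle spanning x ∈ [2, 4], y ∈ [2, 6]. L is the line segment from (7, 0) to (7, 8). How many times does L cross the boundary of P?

0

The segment lies entirely outside P and never meets its boundary.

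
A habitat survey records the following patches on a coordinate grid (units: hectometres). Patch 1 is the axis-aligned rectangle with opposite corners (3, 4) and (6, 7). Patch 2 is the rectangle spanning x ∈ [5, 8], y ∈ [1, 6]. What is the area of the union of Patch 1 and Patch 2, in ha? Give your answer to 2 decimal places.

By inclusion–exclusion:
Individual areas: |Patch 1| = 9, |Patch 2| = 15.
|Patch 1∩Patch 2|: x∈[5,6], y∈[4,6] → 1·2 = 2.
|Patch 1 ∪ Patch 2| = 24 − 2 = 22.00.

22.00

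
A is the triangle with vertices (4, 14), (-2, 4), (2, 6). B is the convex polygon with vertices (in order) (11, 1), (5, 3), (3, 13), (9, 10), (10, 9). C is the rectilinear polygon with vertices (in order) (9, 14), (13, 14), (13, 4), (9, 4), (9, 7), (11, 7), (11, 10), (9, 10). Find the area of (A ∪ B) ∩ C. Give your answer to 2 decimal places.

|A ∪ B| = 69.0692.
|(A ∪ B) ∩ C| = 4.31.

4.31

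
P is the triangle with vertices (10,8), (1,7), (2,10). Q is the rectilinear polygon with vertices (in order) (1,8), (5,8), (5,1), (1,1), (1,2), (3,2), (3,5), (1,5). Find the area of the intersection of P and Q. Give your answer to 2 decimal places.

2.94

The intersection is the polygon with vertices (1,7), (1.333,8), (5,8), (5,7.444).
By the shoelace formula its area is 2.94.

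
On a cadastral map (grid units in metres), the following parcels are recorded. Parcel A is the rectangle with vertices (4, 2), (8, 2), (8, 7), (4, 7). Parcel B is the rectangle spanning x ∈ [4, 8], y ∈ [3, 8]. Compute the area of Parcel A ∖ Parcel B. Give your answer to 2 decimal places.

4.00

|Parcel A∩Parcel B|: x∈[4,8], y∈[3,7] → 4·4 = 16.
|Parcel A| = 20.
|Parcel A ∖ Parcel B| = |Parcel A| − |Parcel A∩Parcel B| = 20 − 16 = 4.00.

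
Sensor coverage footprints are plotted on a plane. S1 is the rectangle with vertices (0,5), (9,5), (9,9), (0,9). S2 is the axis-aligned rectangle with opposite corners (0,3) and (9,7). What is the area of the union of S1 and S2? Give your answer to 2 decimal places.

54.00

By inclusion–exclusion:
Individual areas: |S1| = 36, |S2| = 36.
|S1∩S2|: x∈[0,9], y∈[5,7] → 9·2 = 18.
|S1 ∪ S2| = 72 − 18 = 54.00.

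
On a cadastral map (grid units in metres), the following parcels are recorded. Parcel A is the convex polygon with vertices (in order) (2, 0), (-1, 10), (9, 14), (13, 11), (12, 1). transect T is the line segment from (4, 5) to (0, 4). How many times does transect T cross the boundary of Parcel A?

1

The segment meets the boundary at (0.744,4.186).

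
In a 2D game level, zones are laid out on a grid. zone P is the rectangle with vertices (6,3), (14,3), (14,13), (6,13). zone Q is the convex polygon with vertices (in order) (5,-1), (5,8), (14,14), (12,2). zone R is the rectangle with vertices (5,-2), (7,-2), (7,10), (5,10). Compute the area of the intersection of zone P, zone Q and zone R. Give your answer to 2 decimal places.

The intersection is the polygon with vertices (6,3), (6,8.667), (7,9.333), (7,3).
By the shoelace formula its area is 6.00.

6.00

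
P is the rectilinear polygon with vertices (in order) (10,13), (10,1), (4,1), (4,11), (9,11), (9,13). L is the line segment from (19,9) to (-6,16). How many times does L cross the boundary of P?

2

The segment meets the boundary at (9,11.8), (10,11.52).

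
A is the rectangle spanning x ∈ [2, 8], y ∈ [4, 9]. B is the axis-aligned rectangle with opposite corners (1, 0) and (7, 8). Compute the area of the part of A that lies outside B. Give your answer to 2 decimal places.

|A∩B|: x∈[2,7], y∈[4,8] → 5·4 = 20.
|A| = 30.
|A ∖ B| = |A| − |A∩B| = 30 − 20 = 10.00.

10.00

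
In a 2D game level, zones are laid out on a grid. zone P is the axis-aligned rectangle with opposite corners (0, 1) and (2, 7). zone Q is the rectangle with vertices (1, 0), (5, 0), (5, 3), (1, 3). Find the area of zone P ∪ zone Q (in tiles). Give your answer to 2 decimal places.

22.00

By inclusion–exclusion:
Individual areas: |zone P| = 12, |zone Q| = 12.
|zone P∩zone Q|: x∈[1,2], y∈[1,3] → 1·2 = 2.
|zone P ∪ zone Q| = 24 − 2 = 22.00.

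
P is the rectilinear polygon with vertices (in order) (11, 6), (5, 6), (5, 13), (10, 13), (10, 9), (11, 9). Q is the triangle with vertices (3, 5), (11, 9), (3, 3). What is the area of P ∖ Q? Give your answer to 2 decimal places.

|P| = 38, |P∩Q| = 3.
|P ∖ Q| = |P| − |P∩Q| = 38 − 3 = 35.00.

35.00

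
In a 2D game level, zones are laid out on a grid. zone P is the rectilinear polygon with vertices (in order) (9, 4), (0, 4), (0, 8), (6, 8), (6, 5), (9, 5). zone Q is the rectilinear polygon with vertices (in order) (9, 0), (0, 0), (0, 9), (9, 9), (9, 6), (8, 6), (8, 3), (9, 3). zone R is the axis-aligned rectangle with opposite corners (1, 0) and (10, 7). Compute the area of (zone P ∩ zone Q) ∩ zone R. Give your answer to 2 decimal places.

17.00

The region (zone P ∩ zone Q) ∩ zone R is the polygon with vertices (6,5), (8,5), (8,4), (1,4), (1,7), (6,7).
By the shoelace formula its area is 17.00.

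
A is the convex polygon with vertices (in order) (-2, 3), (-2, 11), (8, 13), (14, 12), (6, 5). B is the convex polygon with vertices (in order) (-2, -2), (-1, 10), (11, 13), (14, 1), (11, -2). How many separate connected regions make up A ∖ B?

2

A ∖ B splits into 2 disjoint pieces (area 15.4862, area 3.3724).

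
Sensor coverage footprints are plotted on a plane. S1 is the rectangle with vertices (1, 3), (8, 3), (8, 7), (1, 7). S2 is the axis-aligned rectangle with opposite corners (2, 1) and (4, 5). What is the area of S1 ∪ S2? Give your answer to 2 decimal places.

By inclusion–exclusion:
Individual areas: |S1| = 28, |S2| = 8.
|S1∩S2|: x∈[2,4], y∈[3,5] → 2·2 = 4.
|S1 ∪ S2| = 36 − 4 = 32.00.

32.00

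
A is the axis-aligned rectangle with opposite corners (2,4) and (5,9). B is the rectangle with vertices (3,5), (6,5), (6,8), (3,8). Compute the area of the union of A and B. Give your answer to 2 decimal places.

By inclusion–exclusion:
Individual areas: |A| = 15, |B| = 9.
|A∩B|: x∈[3,5], y∈[5,8] → 2·3 = 6.
|A ∪ B| = 24 − 6 = 18.00.

18.00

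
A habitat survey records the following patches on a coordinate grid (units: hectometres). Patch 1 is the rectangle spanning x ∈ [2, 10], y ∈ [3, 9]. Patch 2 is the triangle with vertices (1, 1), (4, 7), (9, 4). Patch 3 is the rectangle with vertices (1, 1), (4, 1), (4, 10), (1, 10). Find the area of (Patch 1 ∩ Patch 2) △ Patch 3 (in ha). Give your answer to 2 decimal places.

|Patch 1 ∩ Patch 2| = 15.1667.
|(Patch 1 ∩ Patch 2) ∩ Patch 3| = 4.
|(Patch 1 ∩ Patch 2) △ Patch 3| = 15.1667 + 27 − 8 = 34.17.

34.17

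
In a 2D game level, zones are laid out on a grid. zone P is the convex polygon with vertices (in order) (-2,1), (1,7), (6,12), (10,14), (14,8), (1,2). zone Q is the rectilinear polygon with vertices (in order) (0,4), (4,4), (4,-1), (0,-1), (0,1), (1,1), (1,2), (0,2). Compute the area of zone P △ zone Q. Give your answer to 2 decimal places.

93.15

|zone P| = 86, |zone Q| = 19, |zone P∩zone Q| = 5.9231.
|zone P △ zone Q| = |zone P| + |zone Q| − 2·|zone P∩zone Q| = 86 + 19 − 11.8462 = 93.15.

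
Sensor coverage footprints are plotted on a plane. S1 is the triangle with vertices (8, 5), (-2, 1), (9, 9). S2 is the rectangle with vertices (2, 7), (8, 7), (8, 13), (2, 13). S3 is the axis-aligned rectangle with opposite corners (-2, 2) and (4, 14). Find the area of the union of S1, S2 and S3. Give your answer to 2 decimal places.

By inclusion–exclusion:
Individual areas: |S1| = 18, |S2| = 36, |S3| = 72.
|S1∩S2| = 1.1136.
|S1∩S3| = 5.3284.
|S2∩S3|: x∈[2,4], y∈[7,13] → 2·6 = 12.
|S1∩S2∩S3| = 0.
|S1 ∪ S2 ∪ S3| = 126 − 18.442 + 0 = 107.56.

107.56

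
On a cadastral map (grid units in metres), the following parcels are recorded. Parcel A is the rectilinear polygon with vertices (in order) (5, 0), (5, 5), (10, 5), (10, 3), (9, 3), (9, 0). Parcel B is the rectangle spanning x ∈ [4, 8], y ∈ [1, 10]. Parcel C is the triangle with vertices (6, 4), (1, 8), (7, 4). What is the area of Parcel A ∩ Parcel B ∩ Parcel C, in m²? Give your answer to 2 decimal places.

The intersection is the polygon with vertices (5.5,5), (7,4), (6,4), (5,4.8), (5,5).
By the shoelace formula its area is 0.85.

0.85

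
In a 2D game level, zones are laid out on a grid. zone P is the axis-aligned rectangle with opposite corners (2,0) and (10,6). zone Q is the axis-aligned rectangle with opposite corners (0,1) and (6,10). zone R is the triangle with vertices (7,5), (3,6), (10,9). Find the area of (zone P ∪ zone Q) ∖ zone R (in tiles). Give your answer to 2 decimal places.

|zone P ∪ zone Q| = 82.
|(zone P ∪ zone Q) ∩ zone R| = 4.3036.
|(zone P ∪ zone Q) ∖ zone R| = 82 − 4.3036 = 77.70.

77.70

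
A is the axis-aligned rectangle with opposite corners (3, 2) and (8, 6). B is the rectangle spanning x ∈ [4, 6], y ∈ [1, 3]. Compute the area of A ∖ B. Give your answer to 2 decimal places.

18.00

|A∩B|: x∈[4,6], y∈[2,3] → 2·1 = 2.
|A| = 20.
|A ∖ B| = |A| − |A∩B| = 20 − 2 = 18.00.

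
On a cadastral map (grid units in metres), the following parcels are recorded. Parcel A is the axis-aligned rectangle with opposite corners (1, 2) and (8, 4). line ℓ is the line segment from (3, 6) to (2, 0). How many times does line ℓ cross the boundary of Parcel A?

2

The segment meets the boundary at (2.333,2), (2.667,4).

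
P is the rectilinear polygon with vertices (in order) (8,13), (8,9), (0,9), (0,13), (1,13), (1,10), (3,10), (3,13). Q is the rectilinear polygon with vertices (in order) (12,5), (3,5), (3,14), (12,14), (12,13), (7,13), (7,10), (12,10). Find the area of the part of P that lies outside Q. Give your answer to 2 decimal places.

|P| = 26, |P∩Q| = 17.
|P ∖ Q| = |P| − |P∩Q| = 26 − 17 = 9.00.

9.00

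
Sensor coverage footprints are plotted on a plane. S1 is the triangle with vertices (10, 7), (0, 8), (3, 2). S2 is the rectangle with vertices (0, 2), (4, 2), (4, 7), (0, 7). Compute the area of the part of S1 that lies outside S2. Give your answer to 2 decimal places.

17.61

|S1| = 28.5, |S1∩S2| = 10.8929.
|S1 ∖ S2| = |S1| − |S1∩S2| = 28.5 − 10.8929 = 17.61.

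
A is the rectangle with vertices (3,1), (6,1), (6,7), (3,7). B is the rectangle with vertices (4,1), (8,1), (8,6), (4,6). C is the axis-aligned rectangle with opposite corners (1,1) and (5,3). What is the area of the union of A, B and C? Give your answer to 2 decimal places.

32.00

By inclusion–exclusion:
Individual areas: |A| = 18, |B| = 20, |C| = 8.
|A∩B|: x∈[4,6], y∈[1,6] → 2·5 = 10.
|A∩C|: x∈[3,5], y∈[1,3] → 2·2 = 4.
|B∩C|: x∈[4,5], y∈[1,3] → 1·2 = 2.
|A∩B∩C| = 2.
|A ∪ B ∪ C| = 46 − 16 + 2 = 32.00.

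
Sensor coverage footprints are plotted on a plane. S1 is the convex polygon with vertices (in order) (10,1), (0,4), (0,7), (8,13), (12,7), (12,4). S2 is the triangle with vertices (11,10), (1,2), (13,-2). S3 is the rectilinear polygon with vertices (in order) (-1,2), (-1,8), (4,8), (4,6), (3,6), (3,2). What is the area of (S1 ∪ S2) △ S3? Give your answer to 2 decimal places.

110.24

|S1 ∪ S2| = 116.5755.
|(S1 ∪ S2) ∩ S3| = 16.1697.
|(S1 ∪ S2) △ S3| = 116.5755 + 26 − 32.3394 = 110.24.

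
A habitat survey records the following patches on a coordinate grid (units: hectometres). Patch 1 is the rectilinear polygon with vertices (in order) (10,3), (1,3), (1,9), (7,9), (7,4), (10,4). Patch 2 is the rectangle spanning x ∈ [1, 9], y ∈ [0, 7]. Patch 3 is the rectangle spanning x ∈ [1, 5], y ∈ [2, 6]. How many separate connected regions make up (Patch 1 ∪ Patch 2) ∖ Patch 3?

1

(Patch 1 ∪ Patch 2) ∖ Patch 3 is a single connected region.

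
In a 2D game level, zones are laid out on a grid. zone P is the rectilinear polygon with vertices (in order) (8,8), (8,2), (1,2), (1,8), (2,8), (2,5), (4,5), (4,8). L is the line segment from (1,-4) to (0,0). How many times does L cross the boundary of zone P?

The segment lies entirely outside zone P and never meets its boundary.

0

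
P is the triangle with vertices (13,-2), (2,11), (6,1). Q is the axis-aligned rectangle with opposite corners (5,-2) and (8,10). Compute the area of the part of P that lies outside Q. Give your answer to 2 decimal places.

15.35

|P| = 29, |P∩Q| = 13.6526.
|P ∖ Q| = |P| − |P∩Q| = 29 − 13.6526 = 15.35.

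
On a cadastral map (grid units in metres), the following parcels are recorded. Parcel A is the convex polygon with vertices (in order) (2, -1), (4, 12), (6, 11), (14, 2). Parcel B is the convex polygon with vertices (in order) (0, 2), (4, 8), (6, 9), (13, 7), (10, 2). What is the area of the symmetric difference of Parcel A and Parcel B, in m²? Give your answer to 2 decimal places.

44.83

|Parcel A| = 80, |Parcel B| = 59.5, |Parcel A∩Parcel B| = 47.3362.
|Parcel A △ Parcel B| = |Parcel A| + |Parcel B| − 2·|Parcel A∩Parcel B| = 80 + 59.5 − 94.6724 = 44.83.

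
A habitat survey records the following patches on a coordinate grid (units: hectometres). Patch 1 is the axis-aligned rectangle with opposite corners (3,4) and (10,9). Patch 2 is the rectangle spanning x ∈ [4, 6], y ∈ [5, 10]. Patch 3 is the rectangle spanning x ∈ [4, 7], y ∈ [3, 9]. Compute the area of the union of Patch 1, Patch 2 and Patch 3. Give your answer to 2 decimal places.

By inclusion–exclusion:
Individual areas: |Patch 1| = 35, |Patch 2| = 10, |Patch 3| = 18.
|Patch 1∩Patch 2|: x∈[4,6], y∈[5,9] → 2·4 = 8.
|Patch 1∩Patch 3|: x∈[4,7], y∈[4,9] → 3·5 = 15.
|Patch 2∩Patch 3|: x∈[4,6], y∈[5,9] → 2·4 = 8.
|Patch 1∩Patch 2∩Patch 3| = 8.
|Patch 1 ∪ Patch 2 ∪ Patch 3| = 63 − 31 + 8 = 40.00.

40.00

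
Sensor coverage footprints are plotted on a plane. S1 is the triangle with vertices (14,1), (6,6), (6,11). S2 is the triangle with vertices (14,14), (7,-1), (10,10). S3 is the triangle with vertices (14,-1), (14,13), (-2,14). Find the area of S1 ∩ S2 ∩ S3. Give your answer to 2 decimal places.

2.67

The intersection is the polygon with vertices (9.186,7.017), (10.168,5.79), (9.303,3.936), (8.485,4.447).
By the shoelace formula its area is 2.67.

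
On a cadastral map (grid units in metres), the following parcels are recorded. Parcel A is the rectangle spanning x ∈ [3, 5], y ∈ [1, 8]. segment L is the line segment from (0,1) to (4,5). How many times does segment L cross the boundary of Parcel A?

1

The segment meets the boundary at (3,4).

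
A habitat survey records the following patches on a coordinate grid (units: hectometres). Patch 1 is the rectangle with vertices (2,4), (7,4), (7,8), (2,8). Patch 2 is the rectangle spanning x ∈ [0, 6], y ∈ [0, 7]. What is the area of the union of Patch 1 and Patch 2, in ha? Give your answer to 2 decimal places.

50.00

By inclusion–exclusion:
Individual areas: |Patch 1| = 20, |Patch 2| = 42.
|Patch 1∩Patch 2|: x∈[2,6], y∈[4,7] → 4·3 = 12.
|Patch 1 ∪ Patch 2| = 62 − 12 = 50.00.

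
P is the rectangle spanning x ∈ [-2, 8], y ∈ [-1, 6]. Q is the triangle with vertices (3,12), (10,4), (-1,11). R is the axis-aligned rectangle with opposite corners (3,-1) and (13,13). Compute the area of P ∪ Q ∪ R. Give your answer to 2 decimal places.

182.09

By inclusion–exclusion:
Individual areas: |P| = 70, |Q| = 19.5, |R| = 140.
|P∩Q| = 0.4156.
|P∩R|: x∈[3,8], y∈[-1,6] → 5·7 = 35.
|Q∩R| = 12.4091.
|P∩Q∩R| = 0.4156.
|P ∪ Q ∪ R| = 229.5 − 47.8247 + 0.4156 = 182.09.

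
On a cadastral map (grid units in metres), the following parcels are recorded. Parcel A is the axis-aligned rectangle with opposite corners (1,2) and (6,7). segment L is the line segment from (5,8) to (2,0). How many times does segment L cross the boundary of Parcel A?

2

The segment meets the boundary at (2.75,2), (4.625,7).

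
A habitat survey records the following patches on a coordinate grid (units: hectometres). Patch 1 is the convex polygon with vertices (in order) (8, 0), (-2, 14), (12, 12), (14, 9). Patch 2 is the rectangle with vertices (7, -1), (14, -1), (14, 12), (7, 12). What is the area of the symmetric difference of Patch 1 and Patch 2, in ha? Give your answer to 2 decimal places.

|Patch 1| = 106, |Patch 2| = 91, |Patch 1∩Patch 2| = 53.3.
|Patch 1 △ Patch 2| = |Patch 1| + |Patch 2| − 2·|Patch 1∩Patch 2| = 106 + 91 − 106.6 = 90.40.

90.40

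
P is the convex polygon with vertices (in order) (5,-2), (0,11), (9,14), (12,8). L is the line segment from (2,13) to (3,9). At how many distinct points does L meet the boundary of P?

1

The segment meets the boundary at (2.308,11.769).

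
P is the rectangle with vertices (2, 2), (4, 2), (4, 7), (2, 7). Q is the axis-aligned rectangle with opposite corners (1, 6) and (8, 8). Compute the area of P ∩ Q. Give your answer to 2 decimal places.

|P∩Q|: x∈[2,4], y∈[6,7] → 2·1 = 2.

2.00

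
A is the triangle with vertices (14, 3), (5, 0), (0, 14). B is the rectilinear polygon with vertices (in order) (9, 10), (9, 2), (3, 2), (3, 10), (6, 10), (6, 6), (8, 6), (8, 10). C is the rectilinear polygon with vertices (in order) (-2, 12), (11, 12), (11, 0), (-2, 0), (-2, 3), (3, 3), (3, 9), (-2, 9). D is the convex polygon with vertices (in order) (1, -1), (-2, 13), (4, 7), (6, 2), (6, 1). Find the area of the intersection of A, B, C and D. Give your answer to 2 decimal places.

The intersection is the polygon with vertices (4.286,2), (3,5.6), (3,8), (4,7), (6,2).
By the shoelace formula its area is 8.19.

8.19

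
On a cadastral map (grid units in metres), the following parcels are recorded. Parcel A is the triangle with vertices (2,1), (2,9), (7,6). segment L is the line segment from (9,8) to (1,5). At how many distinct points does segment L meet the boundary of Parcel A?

The segment meets the boundary at (2,5.375), (5.718,6.769).

2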